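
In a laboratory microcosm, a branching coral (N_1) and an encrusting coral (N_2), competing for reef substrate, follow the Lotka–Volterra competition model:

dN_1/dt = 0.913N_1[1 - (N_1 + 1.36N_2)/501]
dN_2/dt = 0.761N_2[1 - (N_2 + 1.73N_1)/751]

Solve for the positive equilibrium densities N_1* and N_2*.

N_1* ≈ 385, N_2* ≈ 85.5

Setting both brackets to zero gives the nullclines N_1 + 1.36N_2 = 501 and 1.73N_1 + N_2 = 751.
Substituting N_2 = 751 - 1.73N_1 into the first: N_1(1 - 1.36·1.73) = 501 - 1.36·751.
So N_1* = -520/-1.35 = 385, and then N_2* = 751 - 1.73·385 = 85.5.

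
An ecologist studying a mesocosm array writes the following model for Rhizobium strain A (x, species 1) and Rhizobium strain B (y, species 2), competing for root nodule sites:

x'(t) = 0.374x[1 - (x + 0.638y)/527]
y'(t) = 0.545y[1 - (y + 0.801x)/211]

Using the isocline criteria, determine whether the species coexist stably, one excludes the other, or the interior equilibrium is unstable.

species 1 excludes species 2

Compare the nullcline intercepts: K1/α12 = 527/0.638 = 826 > K2 = 211; K2/α21 = 211/0.801 = 263 < K1 = 527.
Since the inequalities point opposite ways, species 1 can invade but species 2 cannot.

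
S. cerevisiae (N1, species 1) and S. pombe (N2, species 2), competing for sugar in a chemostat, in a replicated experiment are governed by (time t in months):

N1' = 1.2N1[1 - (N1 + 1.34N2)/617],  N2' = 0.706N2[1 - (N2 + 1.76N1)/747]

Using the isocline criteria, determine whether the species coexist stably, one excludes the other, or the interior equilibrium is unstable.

Compare the nullcline intercepts: K1/α12 = 617/1.34 = 460 < K2 = 747; K2/α21 = 747/1.76 = 424 < K1 = 617.
Since both are reversed, neither can invade when rare; the interior point is a saddle.

unstable coexistence (outcome depends on initial conditions)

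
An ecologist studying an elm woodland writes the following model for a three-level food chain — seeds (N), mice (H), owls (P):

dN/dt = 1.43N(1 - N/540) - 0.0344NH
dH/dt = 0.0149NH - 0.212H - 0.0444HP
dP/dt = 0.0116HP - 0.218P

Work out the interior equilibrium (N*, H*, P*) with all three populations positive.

N* ≈ 296, H* ≈ 18.8, P* ≈ 94.5

From dP/dt = 0: 0.0116H* = 0.218, so H* = 18.8.
From dN/dt = 0: 1.43(1 - N*/540) = 0.0344·18.8, giving N* = 540·(1 - 0.452) = 296.
From dH/dt = 0: 0.0149·296 - 0.212 = 0.0444P*, so P* = 4.2/0.0444 = 94.5.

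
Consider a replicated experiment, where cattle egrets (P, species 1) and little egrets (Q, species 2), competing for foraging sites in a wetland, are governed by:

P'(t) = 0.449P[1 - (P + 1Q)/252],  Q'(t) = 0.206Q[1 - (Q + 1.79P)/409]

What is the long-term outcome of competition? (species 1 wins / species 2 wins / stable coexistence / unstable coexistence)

unstable coexistence (outcome depends on initial conditions)

Compare the nullcline intercepts: K1/α12 = 252/1 = 252 < K2 = 409; K2/α21 = 409/1.79 = 228 < K1 = 252.
Since both are reversed, neither can invade when rare; the interior point is a saddle.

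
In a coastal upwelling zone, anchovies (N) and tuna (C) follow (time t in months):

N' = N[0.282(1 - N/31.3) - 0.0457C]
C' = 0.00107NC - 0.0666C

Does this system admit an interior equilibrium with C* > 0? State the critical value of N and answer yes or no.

Threshold N = 62.2; K < 62.2, so no, the predator goes extinct.

The predator equation gives dC/dt > 0 only when N > 0.0666/0.00107 = 62.2.
Without the predator, N → K = 31.3. Since 31.3 < 62.2, the predator cannot invade.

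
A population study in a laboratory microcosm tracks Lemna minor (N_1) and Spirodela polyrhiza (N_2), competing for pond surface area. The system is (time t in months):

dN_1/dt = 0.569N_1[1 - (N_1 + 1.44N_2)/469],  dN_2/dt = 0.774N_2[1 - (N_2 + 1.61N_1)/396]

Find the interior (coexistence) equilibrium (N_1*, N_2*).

N_1* ≈ 76.8, N_2* ≈ 272

Setting both brackets to zero gives the nullclines N_1 + 1.44N_2 = 469 and 1.61N_1 + N_2 = 396.
Substituting N_2 = 396 - 1.61N_1 into the first: N_1(1 - 1.44·1.61) = 469 - 1.44·396.
So N_1* = -101/-1.32 = 76.8, and then N_2* = 396 - 1.61·76.8 = 272.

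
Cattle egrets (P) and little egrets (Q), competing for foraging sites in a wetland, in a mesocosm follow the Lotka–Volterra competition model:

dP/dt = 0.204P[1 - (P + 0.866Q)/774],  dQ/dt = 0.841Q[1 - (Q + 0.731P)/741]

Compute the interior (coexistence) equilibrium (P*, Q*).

Setting both brackets to zero gives the nullclines P + 0.866Q = 774 and 0.731P + Q = 741.
Substituting Q = 741 - 0.731P into the first: P(1 - 0.866·0.731) = 774 - 0.866·741.
So P* = 132/0.367 = 361, and then Q* = 741 - 0.731·361 = 477.

P* ≈ 361, Q* ≈ 477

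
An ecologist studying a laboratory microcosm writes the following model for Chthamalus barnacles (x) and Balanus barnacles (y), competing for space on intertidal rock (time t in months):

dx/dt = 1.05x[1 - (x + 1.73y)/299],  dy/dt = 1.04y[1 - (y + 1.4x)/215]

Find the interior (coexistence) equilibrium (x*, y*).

x* ≈ 51.3, y* ≈ 143

Setting both brackets to zero gives the nullclines x + 1.73y = 299 and 1.4x + y = 215.
Substituting y = 215 - 1.4x into the first: x(1 - 1.73·1.4) = 299 - 1.73·215.
So x* = -72.9/-1.42 = 51.3, and then y* = 215 - 1.4·51.3 = 143.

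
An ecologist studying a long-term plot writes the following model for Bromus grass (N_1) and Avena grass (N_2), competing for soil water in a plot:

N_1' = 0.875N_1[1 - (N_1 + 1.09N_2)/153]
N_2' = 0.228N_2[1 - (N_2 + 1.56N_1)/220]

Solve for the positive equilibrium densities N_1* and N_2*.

N_1* ≈ 124, N_2* ≈ 26.7

Setting both brackets to zero gives the nullclines N_1 + 1.09N_2 = 153 and 1.56N_1 + N_2 = 220.
Substituting N_2 = 220 - 1.56N_1 into the first: N_1(1 - 1.09·1.56) = 153 - 1.09·220.
So N_1* = -86.8/-0.7 = 124, and then N_2* = 220 - 1.56·124 = 26.7.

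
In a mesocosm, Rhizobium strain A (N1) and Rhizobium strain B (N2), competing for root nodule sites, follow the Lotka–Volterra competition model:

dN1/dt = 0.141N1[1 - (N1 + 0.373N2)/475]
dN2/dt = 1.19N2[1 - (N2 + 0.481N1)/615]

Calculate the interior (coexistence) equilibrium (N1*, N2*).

N1* ≈ 299, N2* ≈ 471

Setting both brackets to zero gives the nullclines N1 + 0.373N2 = 475 and 0.481N1 + N2 = 615.
Substituting N2 = 615 - 0.481N1 into the first: N1(1 - 0.373·0.481) = 475 - 0.373·615.
So N1* = 246/0.821 = 299, and then N2* = 615 - 0.481·299 = 471.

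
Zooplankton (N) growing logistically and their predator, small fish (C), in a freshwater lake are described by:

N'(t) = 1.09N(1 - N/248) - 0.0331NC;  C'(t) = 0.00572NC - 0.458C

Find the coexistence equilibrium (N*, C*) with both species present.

From dC/dt = 0 with C > 0: 0.00572N* = 0.458, so N* = 80.1.
Substitute into dN/dt = 0: 1.09(1 - 80.1/248) = 0.0331C*.
The bracket is 0.677, giving C* = 0.738/0.0331 = 22.3.

N* ≈ 80.1, C* ≈ 22.3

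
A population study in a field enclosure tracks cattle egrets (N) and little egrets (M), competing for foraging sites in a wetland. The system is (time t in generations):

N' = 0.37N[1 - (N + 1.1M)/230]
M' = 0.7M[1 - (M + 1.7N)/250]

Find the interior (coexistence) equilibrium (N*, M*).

Setting both brackets to zero gives the nullclines N + 1.1M = 230 and 1.7N + M = 250.
Substituting M = 250 - 1.7N into the first: N(1 - 1.1·1.7) = 230 - 1.1·250.
So N* = -45/-0.87 = 51.7, and then M* = 250 - 1.7·51.7 = 162.

N* ≈ 51.7, M* ≈ 162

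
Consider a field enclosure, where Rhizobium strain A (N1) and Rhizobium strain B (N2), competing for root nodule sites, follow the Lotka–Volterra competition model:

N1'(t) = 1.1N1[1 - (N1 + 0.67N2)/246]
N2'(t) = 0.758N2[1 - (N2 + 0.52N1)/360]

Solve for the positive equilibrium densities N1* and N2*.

Setting both brackets to zero gives the nullclines N1 + 0.67N2 = 246 and 0.52N1 + N2 = 360.
Substituting N2 = 360 - 0.52N1 into the first: N1(1 - 0.67·0.52) = 246 - 0.67·360.
So N1* = 4.8/0.652 = 7.37, and then N2* = 360 - 0.52·7.37 = 356.

N1* ≈ 7.37, N2* ≈ 356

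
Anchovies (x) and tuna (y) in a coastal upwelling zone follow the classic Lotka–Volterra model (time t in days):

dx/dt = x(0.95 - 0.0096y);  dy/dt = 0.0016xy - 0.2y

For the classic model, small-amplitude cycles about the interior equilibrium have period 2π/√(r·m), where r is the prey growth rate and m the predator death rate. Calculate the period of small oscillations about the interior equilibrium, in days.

Here r = 0.95 and m = 0.2, so r·m = 0.19.
ω = √0.19 = 0.436 per day, hence T = 2π/ω ≈ 14.4 days.

T ≈ 14.4 days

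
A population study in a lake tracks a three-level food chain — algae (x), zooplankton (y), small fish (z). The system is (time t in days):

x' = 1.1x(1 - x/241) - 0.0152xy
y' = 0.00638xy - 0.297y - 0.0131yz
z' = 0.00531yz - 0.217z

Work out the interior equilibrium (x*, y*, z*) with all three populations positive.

x* ≈ 105, y* ≈ 40.9, z* ≈ 28.4

From dz/dt = 0: 0.00531y* = 0.217, so y* = 40.9.
From dx/dt = 0: 1.1(1 - x*/241) = 0.0152·40.9, giving x* = 241·(1 - 0.565) = 105.
From dy/dt = 0: 0.00638·105 - 0.297 = 0.0131z*, so z* = 0.372/0.0131 = 28.4.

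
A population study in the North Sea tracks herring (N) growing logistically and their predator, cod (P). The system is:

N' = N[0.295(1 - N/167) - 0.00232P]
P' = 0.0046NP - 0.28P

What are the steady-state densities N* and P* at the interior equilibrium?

N* ≈ 60.9, P* ≈ 80.8

From dP/dt = 0 with P > 0: 0.0046N* = 0.28, so N* = 60.9.
Substitute into dN/dt = 0: 0.295(1 - 60.9/167) = 0.00232P*.
The bracket is 0.636, giving P* = 0.187/0.00232 = 80.8.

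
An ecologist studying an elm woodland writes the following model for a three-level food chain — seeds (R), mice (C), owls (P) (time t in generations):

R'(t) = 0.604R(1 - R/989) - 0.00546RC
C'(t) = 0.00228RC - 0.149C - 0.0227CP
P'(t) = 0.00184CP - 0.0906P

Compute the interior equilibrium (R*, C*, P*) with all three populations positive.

From dP/dt = 0: 0.00184C* = 0.0906, so C* = 49.2.
From dR/dt = 0: 0.604(1 - R*/989) = 0.00546·49.2, giving R* = 989·(1 - 0.445) = 549.
From dC/dt = 0: 0.00228·549 - 0.149 = 0.0227P*, so P* = 1.1/0.0227 = 48.6.

R* ≈ 549, C* ≈ 49.2, P* ≈ 48.6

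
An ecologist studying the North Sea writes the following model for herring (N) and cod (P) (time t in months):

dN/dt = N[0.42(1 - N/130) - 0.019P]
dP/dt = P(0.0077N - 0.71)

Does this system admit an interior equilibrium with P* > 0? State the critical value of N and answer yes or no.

Threshold N = 92.2; K > 92.2, so yes, the predator persists.

The predator equation gives dP/dt > 0 only when N > 0.71/0.0077 = 92.2.
Without the predator, N → K = 130. Since 130 > 92.2, the predator can invade and persist.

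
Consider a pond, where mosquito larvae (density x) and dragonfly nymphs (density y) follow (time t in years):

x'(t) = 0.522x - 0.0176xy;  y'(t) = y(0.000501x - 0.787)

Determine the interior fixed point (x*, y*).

x* ≈ 1570, y* ≈ 29.7

Set dy/dt = 0 with y > 0: 0.000501x - 0.787 = 0, so x* = 0.787/0.000501 = 1570.
Set dx/dt = 0 with x > 0: 0.522 - 0.0176y = 0, so y* = 0.522/0.0176 = 29.7.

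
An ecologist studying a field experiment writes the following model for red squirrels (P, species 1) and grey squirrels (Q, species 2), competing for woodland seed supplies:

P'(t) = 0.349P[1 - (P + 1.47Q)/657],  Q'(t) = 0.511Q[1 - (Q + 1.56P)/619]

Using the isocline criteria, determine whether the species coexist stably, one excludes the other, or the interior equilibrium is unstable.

unstable coexistence (outcome depends on initial conditions)

Compare the nullcline intercepts: K1/α12 = 657/1.47 = 447 < K2 = 619; K2/α21 = 619/1.56 = 397 < K1 = 657.
Since both are reversed, neither can invade when rare; the interior point is a saddle.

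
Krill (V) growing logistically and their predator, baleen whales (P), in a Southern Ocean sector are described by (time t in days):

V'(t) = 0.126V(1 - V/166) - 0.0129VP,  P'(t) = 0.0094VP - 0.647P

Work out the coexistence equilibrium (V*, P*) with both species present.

V* ≈ 68.8, P* ≈ 5.72

From dP/dt = 0 with P > 0: 0.0094V* = 0.647, so V* = 68.8.
Substitute into dV/dt = 0: 0.126(1 - 68.8/166) = 0.0129P*.
The bracket is 0.585, giving P* = 0.0738/0.0129 = 5.72.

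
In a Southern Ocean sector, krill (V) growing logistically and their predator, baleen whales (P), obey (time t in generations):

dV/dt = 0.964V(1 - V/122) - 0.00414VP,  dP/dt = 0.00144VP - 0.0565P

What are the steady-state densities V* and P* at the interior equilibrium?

V* ≈ 39.2, P* ≈ 158

From dP/dt = 0 with P > 0: 0.00144V* = 0.0565, so V* = 39.2.
Substitute into dV/dt = 0: 0.964(1 - 39.2/122) = 0.00414P*.
The bracket is 0.678, giving P* = 0.654/0.00414 = 158.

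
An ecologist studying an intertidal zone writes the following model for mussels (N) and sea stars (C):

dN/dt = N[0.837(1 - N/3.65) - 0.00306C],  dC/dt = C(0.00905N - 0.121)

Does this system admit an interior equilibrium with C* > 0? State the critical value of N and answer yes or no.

Threshold N = 13.4; K < 13.4, so no, the predator goes extinct.

The predator equation gives dC/dt > 0 only when N > 0.121/0.00905 = 13.4.
Without the predator, N → K = 3.65. Since 3.65 < 13.4, the predator cannot invade.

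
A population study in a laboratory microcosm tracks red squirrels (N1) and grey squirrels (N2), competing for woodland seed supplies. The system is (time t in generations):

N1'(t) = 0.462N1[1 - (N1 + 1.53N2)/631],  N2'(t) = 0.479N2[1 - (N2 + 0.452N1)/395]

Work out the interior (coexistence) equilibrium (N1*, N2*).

Setting both brackets to zero gives the nullclines N1 + 1.53N2 = 631 and 0.452N1 + N2 = 395.
Substituting N2 = 395 - 0.452N1 into the first: N1(1 - 1.53·0.452) = 631 - 1.53·395.
So N1* = 26.6/0.308 = 86.4, and then N2* = 395 - 0.452·86.4 = 356.

N1* ≈ 86.4, N2* ≈ 356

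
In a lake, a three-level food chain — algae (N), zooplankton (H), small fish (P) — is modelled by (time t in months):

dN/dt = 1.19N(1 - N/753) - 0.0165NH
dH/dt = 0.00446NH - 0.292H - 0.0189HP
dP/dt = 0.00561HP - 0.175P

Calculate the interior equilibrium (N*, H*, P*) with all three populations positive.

N* ≈ 427, H* ≈ 31.2, P* ≈ 85.4

From dP/dt = 0: 0.00561H* = 0.175, so H* = 31.2.
From dN/dt = 0: 1.19(1 - N*/753) = 0.0165·31.2, giving N* = 753·(1 - 0.433) = 427.
From dH/dt = 0: 0.00446·427 - 0.292 = 0.0189P*, so P* = 1.61/0.0189 = 85.4.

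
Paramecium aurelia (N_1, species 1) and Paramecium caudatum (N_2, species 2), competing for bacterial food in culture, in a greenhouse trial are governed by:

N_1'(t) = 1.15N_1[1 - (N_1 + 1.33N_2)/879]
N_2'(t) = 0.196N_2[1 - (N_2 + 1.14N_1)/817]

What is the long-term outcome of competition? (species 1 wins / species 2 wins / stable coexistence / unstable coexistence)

unstable coexistence (outcome depends on initial conditions)

Compare the nullcline intercepts: K1/α12 = 879/1.33 = 661 < K2 = 817; K2/α21 = 817/1.14 = 717 < K1 = 879.
Since both are reversed, neither can invade when rare; the interior point is a saddle.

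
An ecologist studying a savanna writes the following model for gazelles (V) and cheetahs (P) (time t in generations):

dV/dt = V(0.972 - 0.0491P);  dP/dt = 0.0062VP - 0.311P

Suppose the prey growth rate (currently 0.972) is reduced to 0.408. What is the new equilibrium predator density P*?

P* ≈ 8.31

At the interior fixed point, setting dV/dt = 0 with V > 0 fixes P* = (prey growth rate)/(VP coefficient) — independent of the other coefficients.
With the change, P* = 0.408/0.0491 = 8.31; it falls from 19.8.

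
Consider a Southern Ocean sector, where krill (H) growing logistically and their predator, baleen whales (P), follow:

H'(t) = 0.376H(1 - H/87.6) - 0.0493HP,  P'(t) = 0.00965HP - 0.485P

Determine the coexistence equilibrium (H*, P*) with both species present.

From dP/dt = 0 with P > 0: 0.00965H* = 0.485, so H* = 50.3.
Substitute into dH/dt = 0: 0.376(1 - 50.3/87.6) = 0.0493P*.
The bracket is 0.426, giving P* = 0.16/0.0493 = 3.25.

H* ≈ 50.3, P* ≈ 3.25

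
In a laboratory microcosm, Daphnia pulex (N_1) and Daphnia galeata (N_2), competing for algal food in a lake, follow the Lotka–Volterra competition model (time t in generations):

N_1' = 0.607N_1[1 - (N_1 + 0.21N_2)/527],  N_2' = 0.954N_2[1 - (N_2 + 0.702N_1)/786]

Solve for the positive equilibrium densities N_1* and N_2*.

Setting both brackets to zero gives the nullclines N_1 + 0.21N_2 = 527 and 0.702N_1 + N_2 = 786.
Substituting N_2 = 786 - 0.702N_1 into the first: N_1(1 - 0.21·0.702) = 527 - 0.21·786.
So N_1* = 362/0.853 = 425, and then N_2* = 786 - 0.702·425 = 488.

N_1* ≈ 425, N_2* ≈ 488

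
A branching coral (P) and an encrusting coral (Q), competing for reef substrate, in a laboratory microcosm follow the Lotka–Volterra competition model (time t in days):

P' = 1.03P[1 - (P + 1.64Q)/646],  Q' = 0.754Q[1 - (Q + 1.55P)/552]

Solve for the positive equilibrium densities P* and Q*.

Setting both brackets to zero gives the nullclines P + 1.64Q = 646 and 1.55P + Q = 552.
Substituting Q = 552 - 1.55P into the first: P(1 - 1.64·1.55) = 646 - 1.64·552.
So P* = -259/-1.54 = 168, and then Q* = 552 - 1.55·168 = 291.

P* ≈ 168, Q* ≈ 291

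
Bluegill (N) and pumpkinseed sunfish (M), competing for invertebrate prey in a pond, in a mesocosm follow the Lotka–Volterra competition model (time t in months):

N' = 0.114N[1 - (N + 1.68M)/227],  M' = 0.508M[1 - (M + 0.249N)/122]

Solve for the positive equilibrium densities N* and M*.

N* ≈ 37.9, M* ≈ 113

Setting both brackets to zero gives the nullclines N + 1.68M = 227 and 0.249N + M = 122.
Substituting M = 122 - 0.249N into the first: N(1 - 1.68·0.249) = 227 - 1.68·122.
So N* = 22/0.582 = 37.9, and then M* = 122 - 0.249·37.9 = 113.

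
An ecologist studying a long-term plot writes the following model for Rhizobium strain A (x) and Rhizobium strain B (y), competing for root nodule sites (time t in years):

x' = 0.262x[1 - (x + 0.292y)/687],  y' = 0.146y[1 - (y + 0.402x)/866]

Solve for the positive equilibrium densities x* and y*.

x* ≈ 492, y* ≈ 668

Setting both brackets to zero gives the nullclines x + 0.292y = 687 and 0.402x + y = 866.
Substituting y = 866 - 0.402x into the first: x(1 - 0.292·0.402) = 687 - 0.292·866.
So x* = 434/0.883 = 492, and then y* = 866 - 0.402·492 = 668.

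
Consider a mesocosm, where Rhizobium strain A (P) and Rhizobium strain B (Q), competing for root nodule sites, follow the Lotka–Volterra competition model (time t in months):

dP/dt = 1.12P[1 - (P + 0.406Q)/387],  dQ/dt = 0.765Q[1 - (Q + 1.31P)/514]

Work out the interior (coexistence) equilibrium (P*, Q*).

Setting both brackets to zero gives the nullclines P + 0.406Q = 387 and 1.31P + Q = 514.
Substituting Q = 514 - 1.31P into the first: P(1 - 0.406·1.31) = 387 - 0.406·514.
So P* = 178/0.468 = 381, and then Q* = 514 - 1.31·381 = 15.

P* ≈ 381, Q* ≈ 15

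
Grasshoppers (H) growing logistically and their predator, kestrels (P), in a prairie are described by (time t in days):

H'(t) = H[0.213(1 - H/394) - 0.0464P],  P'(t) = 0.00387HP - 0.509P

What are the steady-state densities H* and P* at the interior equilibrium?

From dP/dt = 0 with P > 0: 0.00387H* = 0.509, so H* = 132.
Substitute into dH/dt = 0: 0.213(1 - 132/394) = 0.0464P*.
The bracket is 0.666, giving P* = 0.142/0.0464 = 3.06.

H* ≈ 132, P* ≈ 3.06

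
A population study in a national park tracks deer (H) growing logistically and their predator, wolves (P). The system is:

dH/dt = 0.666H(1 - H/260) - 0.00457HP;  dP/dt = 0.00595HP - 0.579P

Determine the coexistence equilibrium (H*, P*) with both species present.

H* ≈ 97.3, P* ≈ 91.2

From dP/dt = 0 with P > 0: 0.00595H* = 0.579, so H* = 97.3.
Substitute into dH/dt = 0: 0.666(1 - 97.3/260) = 0.00457P*.
The bracket is 0.626, giving P* = 0.417/0.00457 = 91.2.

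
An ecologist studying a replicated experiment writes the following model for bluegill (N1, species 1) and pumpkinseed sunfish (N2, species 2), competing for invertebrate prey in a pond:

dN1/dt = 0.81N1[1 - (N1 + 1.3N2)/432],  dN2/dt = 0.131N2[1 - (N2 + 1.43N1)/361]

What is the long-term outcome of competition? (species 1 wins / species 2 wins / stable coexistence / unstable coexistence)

unstable coexistence (outcome depends on initial conditions)

Compare the nullcline intercepts: K1/α12 = 432/1.3 = 332 < K2 = 361; K2/α21 = 361/1.43 = 252 < K1 = 432.
Since both are reversed, neither can invade when rare; the interior point is a saddle.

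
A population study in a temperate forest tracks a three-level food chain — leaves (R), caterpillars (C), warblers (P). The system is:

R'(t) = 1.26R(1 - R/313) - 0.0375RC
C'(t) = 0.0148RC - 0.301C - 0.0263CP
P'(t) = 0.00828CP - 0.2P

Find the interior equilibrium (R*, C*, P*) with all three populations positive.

R* ≈ 88, C* ≈ 24.2, P* ≈ 38.1

From dP/dt = 0: 0.00828C* = 0.2, so C* = 24.2.
From dR/dt = 0: 1.26(1 - R*/313) = 0.0375·24.2, giving R* = 313·(1 - 0.719) = 88.
From dC/dt = 0: 0.0148·88 - 0.301 = 0.0263P*, so P* = 1/0.0263 = 38.1.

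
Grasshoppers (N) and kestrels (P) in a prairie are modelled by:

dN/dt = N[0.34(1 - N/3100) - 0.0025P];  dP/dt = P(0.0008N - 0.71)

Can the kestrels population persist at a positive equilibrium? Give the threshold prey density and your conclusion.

The predator equation gives dP/dt > 0 only when N > 0.71/0.0008 = 887.
Without the predator, N → K = 3100. Since 3100 > 887, the predator can invade and persist.

Threshold N = 887; K > 887, so yes, the predator persists.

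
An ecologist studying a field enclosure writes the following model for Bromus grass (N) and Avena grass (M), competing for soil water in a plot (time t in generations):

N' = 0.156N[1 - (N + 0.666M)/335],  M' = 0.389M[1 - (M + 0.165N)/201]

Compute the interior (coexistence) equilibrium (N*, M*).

Setting both brackets to zero gives the nullclines N + 0.666M = 335 and 0.165N + M = 201.
Substituting M = 201 - 0.165N into the first: N(1 - 0.666·0.165) = 335 - 0.666·201.
So N* = 201/0.89 = 226, and then M* = 201 - 0.165·226 = 164.

N* ≈ 226, M* ≈ 164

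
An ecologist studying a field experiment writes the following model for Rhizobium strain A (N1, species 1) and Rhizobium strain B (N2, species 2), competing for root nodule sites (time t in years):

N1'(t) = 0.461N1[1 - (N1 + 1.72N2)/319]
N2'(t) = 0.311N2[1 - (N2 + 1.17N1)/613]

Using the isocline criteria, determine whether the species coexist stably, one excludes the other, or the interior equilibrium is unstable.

Compare the nullcline intercepts: K1/α12 = 319/1.72 = 185 < K2 = 613; K2/α21 = 613/1.17 = 524 > K1 = 319.
Since the inequalities point opposite ways, species 2 can invade but species 1 cannot.

species 2 excludes species 1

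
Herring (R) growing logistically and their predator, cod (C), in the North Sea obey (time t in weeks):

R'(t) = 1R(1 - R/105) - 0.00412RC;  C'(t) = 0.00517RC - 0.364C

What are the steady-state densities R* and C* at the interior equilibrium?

R* ≈ 70.4, C* ≈ 80

From dC/dt = 0 with C > 0: 0.00517R* = 0.364, so R* = 70.4.
Substitute into dR/dt = 0: 1(1 - 70.4/105) = 0.00412C*.
The bracket is 0.329, giving C* = 0.329/0.00412 = 80.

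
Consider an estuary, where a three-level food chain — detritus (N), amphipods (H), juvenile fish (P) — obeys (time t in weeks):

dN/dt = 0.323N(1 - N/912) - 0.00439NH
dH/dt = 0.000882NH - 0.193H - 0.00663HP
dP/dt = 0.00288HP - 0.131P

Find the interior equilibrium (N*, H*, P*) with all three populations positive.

From dP/dt = 0: 0.00288H* = 0.131, so H* = 45.5.
From dN/dt = 0: 0.323(1 - N*/912) = 0.00439·45.5, giving N* = 912·(1 - 0.618) = 348.
From dH/dt = 0: 0.000882·348 - 0.193 = 0.00663P*, so P* = 0.114/0.00663 = 17.2.

N* ≈ 348, H* ≈ 45.5, P* ≈ 17.2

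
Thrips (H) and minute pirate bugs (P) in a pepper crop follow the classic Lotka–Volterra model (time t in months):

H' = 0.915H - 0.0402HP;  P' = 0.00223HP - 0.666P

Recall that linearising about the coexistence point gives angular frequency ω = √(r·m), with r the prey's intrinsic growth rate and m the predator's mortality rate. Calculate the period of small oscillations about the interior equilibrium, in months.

T ≈ 8.05 months

Here r = 0.915 and m = 0.666, so r·m = 0.609.
ω = √0.609 = 0.781 per month, hence T = 2π/ω ≈ 8.05 months.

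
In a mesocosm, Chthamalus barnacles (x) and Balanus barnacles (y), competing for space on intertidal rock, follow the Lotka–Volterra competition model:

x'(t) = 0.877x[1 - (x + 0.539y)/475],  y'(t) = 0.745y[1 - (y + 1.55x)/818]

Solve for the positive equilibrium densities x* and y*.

Setting both brackets to zero gives the nullclines x + 0.539y = 475 and 1.55x + y = 818.
Substituting y = 818 - 1.55x into the first: x(1 - 0.539·1.55) = 475 - 0.539·818.
So x* = 34.1/0.165 = 207, and then y* = 818 - 1.55·207 = 497.

x* ≈ 207, y* ≈ 497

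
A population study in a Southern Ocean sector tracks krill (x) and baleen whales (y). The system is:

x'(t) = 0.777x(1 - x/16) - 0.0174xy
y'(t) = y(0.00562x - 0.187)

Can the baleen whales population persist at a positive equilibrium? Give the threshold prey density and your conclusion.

The predator equation gives dy/dt > 0 only when x > 0.187/0.00562 = 33.3.
Without the predator, x → K = 16. Since 16 < 33.3, the predator cannot invade.

Threshold x = 33.3; K < 33.3, so no, the predator goes extinct.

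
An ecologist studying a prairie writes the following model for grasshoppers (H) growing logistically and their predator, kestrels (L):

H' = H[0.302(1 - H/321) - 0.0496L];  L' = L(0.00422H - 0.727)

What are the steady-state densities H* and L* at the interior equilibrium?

From dL/dt = 0 with L > 0: 0.00422H* = 0.727, so H* = 172.
Substitute into dH/dt = 0: 0.302(1 - 172/321) = 0.0496L*.
The bracket is 0.463, giving L* = 0.14/0.0496 = 2.82.

H* ≈ 172, L* ≈ 2.82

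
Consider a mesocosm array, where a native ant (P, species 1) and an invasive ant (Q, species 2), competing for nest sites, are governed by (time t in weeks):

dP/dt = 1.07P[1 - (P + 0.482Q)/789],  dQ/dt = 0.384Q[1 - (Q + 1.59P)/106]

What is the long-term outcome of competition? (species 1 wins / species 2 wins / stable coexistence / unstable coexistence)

Compare the nullcline intercepts: K1/α12 = 789/0.482 = 1640 > K2 = 106; K2/α21 = 106/1.59 = 66.7 < K1 = 789.
Since the inequalities point opposite ways, species 1 can invade but species 2 cannot.

species 1 excludes species 2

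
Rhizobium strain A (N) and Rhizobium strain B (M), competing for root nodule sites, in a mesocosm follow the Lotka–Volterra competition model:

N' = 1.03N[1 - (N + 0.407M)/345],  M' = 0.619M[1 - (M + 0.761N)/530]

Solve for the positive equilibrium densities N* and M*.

Setting both brackets to zero gives the nullclines N + 0.407M = 345 and 0.761N + M = 530.
Substituting M = 530 - 0.761N into the first: N(1 - 0.407·0.761) = 345 - 0.407·530.
So N* = 129/0.69 = 187, and then M* = 530 - 0.761·187 = 387.

N* ≈ 187, M* ≈ 387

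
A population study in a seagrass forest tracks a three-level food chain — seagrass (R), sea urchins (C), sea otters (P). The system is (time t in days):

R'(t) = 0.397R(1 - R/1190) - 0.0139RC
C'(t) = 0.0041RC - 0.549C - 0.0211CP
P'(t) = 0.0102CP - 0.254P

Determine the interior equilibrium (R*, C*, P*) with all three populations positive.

R* ≈ 152, C* ≈ 24.9, P* ≈ 3.61

From dP/dt = 0: 0.0102C* = 0.254, so C* = 24.9.
From dR/dt = 0: 0.397(1 - R*/1190) = 0.0139·24.9, giving R* = 1190·(1 - 0.872) = 152.
From dC/dt = 0: 0.0041·152 - 0.549 = 0.0211P*, so P* = 0.0761/0.0211 = 3.61.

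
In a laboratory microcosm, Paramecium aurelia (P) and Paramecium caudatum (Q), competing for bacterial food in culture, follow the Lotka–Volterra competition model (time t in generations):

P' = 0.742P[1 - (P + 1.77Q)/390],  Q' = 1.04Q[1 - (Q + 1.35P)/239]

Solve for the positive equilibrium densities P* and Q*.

P* ≈ 23.8, Q* ≈ 207

Setting both brackets to zero gives the nullclines P + 1.77Q = 390 and 1.35P + Q = 239.
Substituting Q = 239 - 1.35P into the first: P(1 - 1.77·1.35) = 390 - 1.77·239.
So P* = -33/-1.39 = 23.8, and then Q* = 239 - 1.35·23.8 = 207.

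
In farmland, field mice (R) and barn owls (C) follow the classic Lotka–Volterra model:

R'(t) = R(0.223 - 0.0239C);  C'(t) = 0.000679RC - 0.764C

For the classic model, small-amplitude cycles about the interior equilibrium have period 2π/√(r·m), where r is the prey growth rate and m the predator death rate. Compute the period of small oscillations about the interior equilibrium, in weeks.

T ≈ 15.2 weeks

Here r = 0.223 and m = 0.764, so r·m = 0.17.
ω = √0.17 = 0.413 per week, hence T = 2π/ω ≈ 15.2 weeks.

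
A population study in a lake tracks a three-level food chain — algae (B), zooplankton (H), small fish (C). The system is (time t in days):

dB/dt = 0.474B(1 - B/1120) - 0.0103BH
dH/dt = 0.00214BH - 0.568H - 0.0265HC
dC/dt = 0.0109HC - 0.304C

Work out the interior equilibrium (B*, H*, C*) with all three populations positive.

From dC/dt = 0: 0.0109H* = 0.304, so H* = 27.9.
From dB/dt = 0: 0.474(1 - B*/1120) = 0.0103·27.9, giving B* = 1120·(1 - 0.606) = 441.
From dH/dt = 0: 0.00214·441 - 0.568 = 0.0265C*, so C* = 0.376/0.0265 = 14.2.

B* ≈ 441, H* ≈ 27.9, C* ≈ 14.2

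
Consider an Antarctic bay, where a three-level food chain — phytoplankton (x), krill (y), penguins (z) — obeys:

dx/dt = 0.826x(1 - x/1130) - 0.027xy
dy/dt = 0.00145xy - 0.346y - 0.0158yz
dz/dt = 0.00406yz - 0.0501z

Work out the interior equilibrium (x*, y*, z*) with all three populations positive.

x* ≈ 674, y* ≈ 12.3, z* ≈ 40

From dz/dt = 0: 0.00406y* = 0.0501, so y* = 12.3.
From dx/dt = 0: 0.826(1 - x*/1130) = 0.027·12.3, giving x* = 1130·(1 - 0.403) = 674.
From dy/dt = 0: 0.00145·674 - 0.346 = 0.0158z*, so z* = 0.632/0.0158 = 40.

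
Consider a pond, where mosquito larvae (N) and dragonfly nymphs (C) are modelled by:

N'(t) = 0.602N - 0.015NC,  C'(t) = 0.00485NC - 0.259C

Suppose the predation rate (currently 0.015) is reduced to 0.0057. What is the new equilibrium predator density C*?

At the interior fixed point, setting dN/dt = 0 with N > 0 fixes C* = (prey growth rate)/(NC coefficient) — independent of the other coefficients.
With the change, C* = 0.602/0.0057 = 106; it rises from 40.1.

C* ≈ 106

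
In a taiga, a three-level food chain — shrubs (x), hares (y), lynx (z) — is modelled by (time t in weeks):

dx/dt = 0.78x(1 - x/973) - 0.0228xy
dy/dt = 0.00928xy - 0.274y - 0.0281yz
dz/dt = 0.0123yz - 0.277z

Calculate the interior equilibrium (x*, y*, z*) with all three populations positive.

x* ≈ 332, y* ≈ 22.5, z* ≈ 100

From dz/dt = 0: 0.0123y* = 0.277, so y* = 22.5.
From dx/dt = 0: 0.78(1 - x*/973) = 0.0228·22.5, giving x* = 973·(1 - 0.658) = 332.
From dy/dt = 0: 0.00928·332 - 0.274 = 0.0281z*, so z* = 2.81/0.0281 = 100.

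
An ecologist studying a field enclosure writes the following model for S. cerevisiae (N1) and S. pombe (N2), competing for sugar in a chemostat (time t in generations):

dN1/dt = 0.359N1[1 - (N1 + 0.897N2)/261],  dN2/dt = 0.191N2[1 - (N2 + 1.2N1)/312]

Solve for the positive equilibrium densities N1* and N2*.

Setting both brackets to zero gives the nullclines N1 + 0.897N2 = 261 and 1.2N1 + N2 = 312.
Substituting N2 = 312 - 1.2N1 into the first: N1(1 - 0.897·1.2) = 261 - 0.897·312.
So N1* = -18.9/-0.0764 = 247, and then N2* = 312 - 1.2·247 = 15.7.

N1* ≈ 247, N2* ≈ 15.7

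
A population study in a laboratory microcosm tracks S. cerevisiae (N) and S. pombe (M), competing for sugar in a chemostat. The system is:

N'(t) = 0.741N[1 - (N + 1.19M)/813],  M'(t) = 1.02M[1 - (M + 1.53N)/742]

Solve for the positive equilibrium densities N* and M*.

Setting both brackets to zero gives the nullclines N + 1.19M = 813 and 1.53N + M = 742.
Substituting M = 742 - 1.53N into the first: N(1 - 1.19·1.53) = 813 - 1.19·742.
So N* = -70/-0.821 = 85.3, and then M* = 742 - 1.53·85.3 = 612.

N* ≈ 85.3, M* ≈ 612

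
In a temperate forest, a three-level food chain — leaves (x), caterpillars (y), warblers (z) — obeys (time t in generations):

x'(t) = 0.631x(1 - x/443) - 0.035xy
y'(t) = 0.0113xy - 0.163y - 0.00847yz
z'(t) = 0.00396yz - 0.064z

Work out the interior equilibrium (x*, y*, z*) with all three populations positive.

From dz/dt = 0: 0.00396y* = 0.064, so y* = 16.2.
From dx/dt = 0: 0.631(1 - x*/443) = 0.035·16.2, giving x* = 443·(1 - 0.896) = 45.9.
From dy/dt = 0: 0.0113·45.9 - 0.163 = 0.00847z*, so z* = 0.355/0.00847 = 42.

x* ≈ 45.9, y* ≈ 16.2, z* ≈ 42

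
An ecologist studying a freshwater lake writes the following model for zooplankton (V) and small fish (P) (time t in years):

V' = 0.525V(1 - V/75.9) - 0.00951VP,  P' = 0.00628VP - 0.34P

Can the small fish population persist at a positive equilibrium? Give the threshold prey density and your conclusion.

Threshold V = 54.1; K > 54.1, so yes, the predator persists.

The predator equation gives dP/dt > 0 only when V > 0.34/0.00628 = 54.1.
Without the predator, V → K = 75.9. Since 75.9 > 54.1, the predator can invade and persist.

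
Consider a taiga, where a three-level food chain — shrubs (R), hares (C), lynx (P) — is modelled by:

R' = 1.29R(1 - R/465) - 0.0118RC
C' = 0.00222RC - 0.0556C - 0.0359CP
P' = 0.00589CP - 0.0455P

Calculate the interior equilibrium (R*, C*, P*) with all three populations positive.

From dP/dt = 0: 0.00589C* = 0.0455, so C* = 7.72.
From dR/dt = 0: 1.29(1 - R*/465) = 0.0118·7.72, giving R* = 465·(1 - 0.0707) = 432.
From dC/dt = 0: 0.00222·432 - 0.0556 = 0.0359P*, so P* = 0.904/0.0359 = 25.2.

R* ≈ 432, C* ≈ 7.72, P* ≈ 25.2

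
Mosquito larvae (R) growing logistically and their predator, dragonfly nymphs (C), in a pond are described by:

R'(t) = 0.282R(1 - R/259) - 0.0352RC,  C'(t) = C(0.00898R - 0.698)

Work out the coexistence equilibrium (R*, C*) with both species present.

From dC/dt = 0 with C > 0: 0.00898R* = 0.698, so R* = 77.7.
Substitute into dR/dt = 0: 0.282(1 - 77.7/259) = 0.0352C*.
The bracket is 0.7, giving C* = 0.197/0.0352 = 5.61.

R* ≈ 77.7, C* ≈ 5.61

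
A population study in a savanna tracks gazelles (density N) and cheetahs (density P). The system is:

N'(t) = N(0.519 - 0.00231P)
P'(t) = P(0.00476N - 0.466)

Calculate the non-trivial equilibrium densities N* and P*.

Set dP/dt = 0 with P > 0: 0.00476N - 0.466 = 0, so N* = 0.466/0.00476 = 97.9.
Set dN/dt = 0 with N > 0: 0.519 - 0.00231P = 0, so P* = 0.519/0.00231 = 225.

N* ≈ 97.9, P* ≈ 225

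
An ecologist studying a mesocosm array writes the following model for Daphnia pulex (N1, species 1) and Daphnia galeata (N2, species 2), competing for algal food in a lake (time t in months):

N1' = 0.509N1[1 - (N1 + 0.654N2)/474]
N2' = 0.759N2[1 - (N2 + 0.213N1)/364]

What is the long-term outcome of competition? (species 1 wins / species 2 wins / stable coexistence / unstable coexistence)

stable coexistence

Compare the nullcline intercepts: K1/α12 = 474/0.654 = 725 > K2 = 364; K2/α21 = 364/0.213 = 1710 > K1 = 474.
Since both inequalities hold, each species can invade when rare, so the interior equilibrium is stable.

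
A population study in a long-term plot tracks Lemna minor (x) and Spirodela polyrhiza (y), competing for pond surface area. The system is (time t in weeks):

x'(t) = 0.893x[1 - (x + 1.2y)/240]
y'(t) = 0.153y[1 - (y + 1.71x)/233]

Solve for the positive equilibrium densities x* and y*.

x* ≈ 37.6, y* ≈ 169

Setting both brackets to zero gives the nullclines x + 1.2y = 240 and 1.71x + y = 233.
Substituting y = 233 - 1.71x into the first: x(1 - 1.2·1.71) = 240 - 1.2·233.
So x* = -39.6/-1.05 = 37.6, and then y* = 233 - 1.71·37.6 = 169.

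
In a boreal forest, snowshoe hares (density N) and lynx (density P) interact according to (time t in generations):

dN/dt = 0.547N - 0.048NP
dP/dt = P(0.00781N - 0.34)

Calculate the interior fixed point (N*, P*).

Set dP/dt = 0 with P > 0: 0.00781N - 0.34 = 0, so N* = 0.34/0.00781 = 43.5.
Set dN/dt = 0 with N > 0: 0.547 - 0.048P = 0, so P* = 0.547/0.048 = 11.4.

N* ≈ 43.5, P* ≈ 11.4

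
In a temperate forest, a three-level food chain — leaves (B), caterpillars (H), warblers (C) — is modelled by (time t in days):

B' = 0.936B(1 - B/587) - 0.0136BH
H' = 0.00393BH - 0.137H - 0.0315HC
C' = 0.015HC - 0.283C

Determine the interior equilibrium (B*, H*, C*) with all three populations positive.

From dC/dt = 0: 0.015H* = 0.283, so H* = 18.9.
From dB/dt = 0: 0.936(1 - B*/587) = 0.0136·18.9, giving B* = 587·(1 - 0.274) = 426.
From dH/dt = 0: 0.00393·426 - 0.137 = 0.0315C*, so C* = 1.54/0.0315 = 48.8.

B* ≈ 426, H* ≈ 18.9, C* ≈ 48.8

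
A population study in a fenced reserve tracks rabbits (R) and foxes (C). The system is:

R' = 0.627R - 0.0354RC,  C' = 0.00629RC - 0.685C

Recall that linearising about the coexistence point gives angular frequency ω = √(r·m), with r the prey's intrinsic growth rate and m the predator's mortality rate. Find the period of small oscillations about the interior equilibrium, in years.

Here r = 0.627 and m = 0.685, so r·m = 0.429.
ω = √0.429 = 0.655 per year, hence T = 2π/ω ≈ 9.59 years.

T ≈ 9.59 years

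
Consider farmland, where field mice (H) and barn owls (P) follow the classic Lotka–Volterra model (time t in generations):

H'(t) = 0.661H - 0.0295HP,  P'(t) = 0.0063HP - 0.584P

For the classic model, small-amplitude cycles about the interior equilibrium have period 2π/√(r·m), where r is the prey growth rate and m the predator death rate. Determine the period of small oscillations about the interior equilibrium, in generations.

Here r = 0.661 and m = 0.584, so r·m = 0.386.
ω = √0.386 = 0.621 per generation, hence T = 2π/ω ≈ 10.1 generations.

T ≈ 10.1 generations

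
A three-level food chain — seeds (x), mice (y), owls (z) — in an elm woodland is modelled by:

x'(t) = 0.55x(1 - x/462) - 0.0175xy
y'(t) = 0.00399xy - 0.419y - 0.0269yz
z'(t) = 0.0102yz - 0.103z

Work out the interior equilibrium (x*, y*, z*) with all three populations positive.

x* ≈ 314, y* ≈ 10.1, z* ≈ 30.9

From dz/dt = 0: 0.0102y* = 0.103, so y* = 10.1.
From dx/dt = 0: 0.55(1 - x*/462) = 0.0175·10.1, giving x* = 462·(1 - 0.321) = 314.
From dy/dt = 0: 0.00399·314 - 0.419 = 0.0269z*, so z* = 0.832/0.0269 = 30.9.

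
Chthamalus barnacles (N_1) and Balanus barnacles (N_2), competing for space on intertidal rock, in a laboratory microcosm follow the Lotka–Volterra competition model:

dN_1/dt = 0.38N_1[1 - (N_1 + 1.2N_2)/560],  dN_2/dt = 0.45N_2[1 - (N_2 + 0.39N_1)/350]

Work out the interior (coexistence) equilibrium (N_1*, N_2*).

N_1* ≈ 263, N_2* ≈ 247

Setting both brackets to zero gives the nullclines N_1 + 1.2N_2 = 560 and 0.39N_1 + N_2 = 350.
Substituting N_2 = 350 - 0.39N_1 into the first: N_1(1 - 1.2·0.39) = 560 - 1.2·350.
So N_1* = 140/0.532 = 263, and then N_2* = 350 - 0.39·263 = 247.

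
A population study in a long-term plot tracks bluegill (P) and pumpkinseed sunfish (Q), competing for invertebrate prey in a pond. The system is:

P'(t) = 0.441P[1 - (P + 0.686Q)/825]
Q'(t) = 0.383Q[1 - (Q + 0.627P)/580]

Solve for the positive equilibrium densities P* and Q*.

P* ≈ 749, Q* ≈ 110

Setting both brackets to zero gives the nullclines P + 0.686Q = 825 and 0.627P + Q = 580.
Substituting Q = 580 - 0.627P into the first: P(1 - 0.686·0.627) = 825 - 0.686·580.
So P* = 427/0.57 = 749, and then Q* = 580 - 0.627·749 = 110.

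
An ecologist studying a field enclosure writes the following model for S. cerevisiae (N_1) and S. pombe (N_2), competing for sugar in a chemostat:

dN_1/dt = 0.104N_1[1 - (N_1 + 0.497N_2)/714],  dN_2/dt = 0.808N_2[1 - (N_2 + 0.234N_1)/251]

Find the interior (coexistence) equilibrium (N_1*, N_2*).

N_1* ≈ 667, N_2* ≈ 95

Setting both brackets to zero gives the nullclines N_1 + 0.497N_2 = 714 and 0.234N_1 + N_2 = 251.
Substituting N_2 = 251 - 0.234N_1 into the first: N_1(1 - 0.497·0.234) = 714 - 0.497·251.
So N_1* = 589/0.884 = 667, and then N_2* = 251 - 0.234·667 = 95.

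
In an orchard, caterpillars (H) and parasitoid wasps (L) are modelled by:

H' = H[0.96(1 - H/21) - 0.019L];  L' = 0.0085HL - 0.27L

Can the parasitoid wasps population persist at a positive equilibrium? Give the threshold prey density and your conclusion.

The predator equation gives dL/dt > 0 only when H > 0.27/0.0085 = 31.8.
Without the predator, H → K = 21. Since 21 < 31.8, the predator cannot invade.

Threshold H = 31.8; K < 31.8, so no, the predator goes extinct.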